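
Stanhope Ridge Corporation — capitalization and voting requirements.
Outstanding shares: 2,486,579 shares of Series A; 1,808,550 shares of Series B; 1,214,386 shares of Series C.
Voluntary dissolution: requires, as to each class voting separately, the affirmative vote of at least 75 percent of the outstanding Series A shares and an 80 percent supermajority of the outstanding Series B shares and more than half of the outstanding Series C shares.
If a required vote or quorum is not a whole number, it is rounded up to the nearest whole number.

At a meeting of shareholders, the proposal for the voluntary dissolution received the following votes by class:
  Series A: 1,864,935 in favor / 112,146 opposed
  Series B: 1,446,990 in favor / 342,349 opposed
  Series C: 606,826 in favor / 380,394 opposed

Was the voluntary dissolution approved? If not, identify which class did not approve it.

Series A: 3/4 of 2486579 = 1864934.25, rounded up to 1864935; 1,864,935 required, 1,864,935 in favor — approved.
Series B: 4/5 of 1808550 = 1446840; 1,446,840 required, 1,446,990 in favor — approved.
Series C: a majority of 1214386 is 607194; 607,194 required, 606,826 in favor — not approved.

Not approved — the Series C shares did not give the required vote.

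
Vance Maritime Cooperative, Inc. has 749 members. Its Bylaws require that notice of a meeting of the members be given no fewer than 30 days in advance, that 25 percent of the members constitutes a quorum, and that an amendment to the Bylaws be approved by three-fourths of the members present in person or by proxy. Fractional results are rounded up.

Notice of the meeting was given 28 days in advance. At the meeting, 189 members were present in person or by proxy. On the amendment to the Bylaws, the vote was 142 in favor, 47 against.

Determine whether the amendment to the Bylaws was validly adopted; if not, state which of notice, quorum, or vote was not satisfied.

Invalid — notice requirement not satisfied.

Notice: 28 days given; 30 required. Not satisfied.
Quorum: 25% of 749 = 187.25, rounded up to 188; 189 present. Satisfied.
Vote: requires three-fourths of those present (189); 3/4 of 189 = 141.75, rounded up to 142, so 142 needed; 142 in favor. Satisfied.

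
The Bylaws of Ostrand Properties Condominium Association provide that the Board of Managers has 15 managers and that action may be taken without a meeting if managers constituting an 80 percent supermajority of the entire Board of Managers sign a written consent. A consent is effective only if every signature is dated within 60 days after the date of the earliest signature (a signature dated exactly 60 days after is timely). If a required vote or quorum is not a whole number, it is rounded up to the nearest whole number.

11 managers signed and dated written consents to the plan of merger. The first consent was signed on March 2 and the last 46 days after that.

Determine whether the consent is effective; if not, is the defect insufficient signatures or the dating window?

Not effective — insufficient signatures.

Signatures required: an 80 percent supermajority of 15 — 4/5 of 15 = 12, so 12 needed; 11 signed. Insufficient.
Dating window: the latest signature is 46 days after the earliest; the limit is 60 days. Within the window.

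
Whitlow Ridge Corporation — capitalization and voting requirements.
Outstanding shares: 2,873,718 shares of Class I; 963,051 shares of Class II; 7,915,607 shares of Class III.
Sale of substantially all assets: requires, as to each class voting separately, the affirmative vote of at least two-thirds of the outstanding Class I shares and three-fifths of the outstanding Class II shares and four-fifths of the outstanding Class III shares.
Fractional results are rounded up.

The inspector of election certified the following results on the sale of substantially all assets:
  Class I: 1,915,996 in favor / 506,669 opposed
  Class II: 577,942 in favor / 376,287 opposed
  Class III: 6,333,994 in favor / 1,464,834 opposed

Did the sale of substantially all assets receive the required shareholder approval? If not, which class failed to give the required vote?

Class I: 2/3 of 2873718 = 1915812; 1,915,812 required, 1,915,996 in favor — approved.
Class II: 3/5 of 963051 = 577830.60, rounded up to 577831; 577,831 required, 577,942 in favor — approved.
Class III: 4/5 of 7915607 = 6332485.60, rounded up to 6332486; 6,332,486 required, 6,333,994 in favor — approved.

Approved — every class gave the required vote.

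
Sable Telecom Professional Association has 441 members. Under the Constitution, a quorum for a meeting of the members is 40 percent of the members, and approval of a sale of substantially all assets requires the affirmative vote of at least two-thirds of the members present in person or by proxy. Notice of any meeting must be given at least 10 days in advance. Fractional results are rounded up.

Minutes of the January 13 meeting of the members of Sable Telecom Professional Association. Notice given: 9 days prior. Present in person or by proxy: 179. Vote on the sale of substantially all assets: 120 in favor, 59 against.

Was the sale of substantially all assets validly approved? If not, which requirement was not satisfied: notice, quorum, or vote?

Invalid — notice requirement not satisfied.

Notice: 9 days given; 10 required. Not satisfied.
Quorum: 40% of 441 = 176.40, rounded up to 177; 179 present. Satisfied.
Vote: requires two-thirds of those present (179); 2/3 of 179 = 119.33, rounded up to 120, so 120 needed; 120 in favor. Satisfied.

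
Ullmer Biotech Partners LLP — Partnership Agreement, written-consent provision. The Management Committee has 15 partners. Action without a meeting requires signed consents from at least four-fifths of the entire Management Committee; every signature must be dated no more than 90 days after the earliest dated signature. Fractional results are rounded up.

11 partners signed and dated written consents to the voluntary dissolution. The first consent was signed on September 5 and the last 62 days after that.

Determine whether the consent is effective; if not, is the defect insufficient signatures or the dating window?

Signatures required: at least four-fifths of 15 — 4/5 of 15 = 12, so 12 needed; 11 signed. Insufficient.
Dating window: the latest signature is 62 days after the earliest; the limit is 90 days. Within the window.

Not effective — insufficient signatures.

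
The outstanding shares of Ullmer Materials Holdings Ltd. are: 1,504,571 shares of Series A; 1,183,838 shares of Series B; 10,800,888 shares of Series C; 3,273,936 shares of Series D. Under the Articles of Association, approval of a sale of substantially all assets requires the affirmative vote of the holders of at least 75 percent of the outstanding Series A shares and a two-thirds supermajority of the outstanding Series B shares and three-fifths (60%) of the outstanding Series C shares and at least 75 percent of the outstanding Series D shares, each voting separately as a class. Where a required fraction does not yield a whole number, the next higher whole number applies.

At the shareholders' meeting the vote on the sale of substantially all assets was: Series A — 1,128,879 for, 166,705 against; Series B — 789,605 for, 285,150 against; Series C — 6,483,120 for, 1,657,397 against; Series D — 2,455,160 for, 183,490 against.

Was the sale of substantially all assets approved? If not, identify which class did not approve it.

Not approved — the Series D shares did not give the required vote.

Series A: 3/4 of 1504571 = 1128428.25, rounded up to 1128429; 1,128,429 required, 1,128,879 in favor — approved.
Series B: 2/3 of 1183838 = 789225.33, rounded up to 789226; 789,226 required, 789,605 in favor — approved.
Series C: 3/5 of 10800888 = 6480532.80, rounded up to 6480533; 6,480,533 required, 6,483,120 in favor — approved.
Series D: 3/4 of 3273936 = 2455452; 2,455,452 required, 2,455,160 in favor — not approved.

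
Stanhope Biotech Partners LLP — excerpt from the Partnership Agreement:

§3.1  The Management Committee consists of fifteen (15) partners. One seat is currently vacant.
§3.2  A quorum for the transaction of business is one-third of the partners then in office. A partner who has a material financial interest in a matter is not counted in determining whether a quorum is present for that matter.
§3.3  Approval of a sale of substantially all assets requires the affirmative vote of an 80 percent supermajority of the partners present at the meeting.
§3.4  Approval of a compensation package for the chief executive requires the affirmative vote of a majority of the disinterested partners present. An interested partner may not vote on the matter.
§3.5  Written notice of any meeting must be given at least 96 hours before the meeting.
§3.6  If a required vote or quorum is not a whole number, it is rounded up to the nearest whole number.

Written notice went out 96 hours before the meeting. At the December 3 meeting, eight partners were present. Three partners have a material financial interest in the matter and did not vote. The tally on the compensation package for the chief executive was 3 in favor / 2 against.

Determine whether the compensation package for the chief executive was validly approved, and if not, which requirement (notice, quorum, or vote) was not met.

Notice: 96 hours given; 96 required (96 ≥ 96). Satisfied.
Quorum: 8 present, but the 3 interested partners do not count, leaving 5. Quorum is 5. Satisfied.
Vote: the compensation package for the chief executive requires a majority of the disinterested partners present (8 − 3 = 5). A majority of 5 is 3, so 3 affirmative votes are needed; 3 voted in favor. Satisfied.

Valid — all requirements satisfied.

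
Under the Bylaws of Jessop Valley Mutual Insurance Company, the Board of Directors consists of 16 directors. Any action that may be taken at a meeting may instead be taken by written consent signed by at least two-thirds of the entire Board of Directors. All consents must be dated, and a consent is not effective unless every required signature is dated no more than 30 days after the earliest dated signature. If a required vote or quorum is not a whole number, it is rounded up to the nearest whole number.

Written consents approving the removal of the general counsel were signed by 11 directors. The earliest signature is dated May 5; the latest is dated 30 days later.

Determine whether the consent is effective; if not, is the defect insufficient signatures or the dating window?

Signatures required: at least two-thirds of 16 — 2/3 of 16 = 10.67, rounded up to 11, so 11 needed; 11 signed. Sufficient.
Dating window: the latest signature is 30 days after the earliest; the limit is 30 days. Within the window.

Effective — both the signature and dating-window requirements are satisfied.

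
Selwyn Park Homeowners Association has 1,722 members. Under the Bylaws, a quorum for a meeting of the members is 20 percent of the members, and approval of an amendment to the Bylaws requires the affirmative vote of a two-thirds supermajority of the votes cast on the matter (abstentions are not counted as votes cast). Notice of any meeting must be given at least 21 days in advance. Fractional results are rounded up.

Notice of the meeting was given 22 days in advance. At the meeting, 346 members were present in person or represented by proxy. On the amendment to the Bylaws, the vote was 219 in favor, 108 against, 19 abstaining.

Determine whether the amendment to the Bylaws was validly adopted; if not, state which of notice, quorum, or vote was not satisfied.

Notice: 22 days given; 21 required. Satisfied.
Quorum: 20% of 1,722 = 344.40, rounded up to 345; 346 present. Satisfied.
Vote: requires two-thirds of the votes cast (346 − 19 abstaining = 327); 2/3 of 327 = 218, so 218 needed; 219 in favor. Satisfied.

Valid — all requirements satisfied.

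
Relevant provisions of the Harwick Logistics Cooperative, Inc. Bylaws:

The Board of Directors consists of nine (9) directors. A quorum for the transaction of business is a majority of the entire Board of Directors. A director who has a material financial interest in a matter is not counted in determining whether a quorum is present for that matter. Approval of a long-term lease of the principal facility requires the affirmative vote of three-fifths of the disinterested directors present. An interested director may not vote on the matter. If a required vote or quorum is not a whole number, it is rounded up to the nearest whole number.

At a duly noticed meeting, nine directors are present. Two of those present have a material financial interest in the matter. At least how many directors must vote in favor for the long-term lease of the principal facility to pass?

The long-term lease of the principal facility requires three-fifths of the disinterested directors present (9 − 2 = 7).
3/5 of 7 = 4.20, rounded up to 5.

5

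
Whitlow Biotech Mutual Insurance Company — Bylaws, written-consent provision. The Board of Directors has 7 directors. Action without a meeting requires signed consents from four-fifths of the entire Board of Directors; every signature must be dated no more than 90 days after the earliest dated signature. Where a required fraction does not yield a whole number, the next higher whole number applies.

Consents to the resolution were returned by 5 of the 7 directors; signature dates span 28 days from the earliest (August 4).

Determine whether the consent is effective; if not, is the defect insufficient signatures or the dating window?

Not effective — insufficient signatures.

Signatures required: four-fifths of 7 — 4/5 of 7 = 5.60, rounded up to 6, so 6 needed; 5 signed. Insufficient.
Dating window: the latest signature is 28 days after the earliest; the limit is 90 days. Within the window.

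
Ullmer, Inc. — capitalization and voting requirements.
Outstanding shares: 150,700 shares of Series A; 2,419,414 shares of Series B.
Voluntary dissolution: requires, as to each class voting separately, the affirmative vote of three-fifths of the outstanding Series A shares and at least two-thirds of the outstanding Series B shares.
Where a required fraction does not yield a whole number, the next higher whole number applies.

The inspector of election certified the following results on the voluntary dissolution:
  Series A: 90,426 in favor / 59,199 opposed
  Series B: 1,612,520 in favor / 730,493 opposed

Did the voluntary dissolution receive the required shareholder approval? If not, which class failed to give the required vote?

Series A: 3/5 of 150700 = 90420; 90,420 required, 90,426 in favor — approved.
Series B: 2/3 of 2419414 = 1612942.67, rounded up to 1612943; 1,612,943 required, 1,612,520 in favor — not approved.

Not approved — the Series B shares did not give the required vote.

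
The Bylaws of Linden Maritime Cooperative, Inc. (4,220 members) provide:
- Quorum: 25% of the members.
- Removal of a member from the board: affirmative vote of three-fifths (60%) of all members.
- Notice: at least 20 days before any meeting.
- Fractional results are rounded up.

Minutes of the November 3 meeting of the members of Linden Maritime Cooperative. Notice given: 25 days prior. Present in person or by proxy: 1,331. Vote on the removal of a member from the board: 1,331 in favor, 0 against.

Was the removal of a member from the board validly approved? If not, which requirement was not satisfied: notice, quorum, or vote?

Invalid — vote requirement not satisfied.

Notice: 25 days given; 20 required. Satisfied.
Quorum: 25% of 4,220 = 1,055; 1,331 present. Satisfied.
Vote: requires three-fifths of all members (4,220); 3/5 of 4220 = 2532, so 2,532 needed; 1,331 in favor. Not satisfied.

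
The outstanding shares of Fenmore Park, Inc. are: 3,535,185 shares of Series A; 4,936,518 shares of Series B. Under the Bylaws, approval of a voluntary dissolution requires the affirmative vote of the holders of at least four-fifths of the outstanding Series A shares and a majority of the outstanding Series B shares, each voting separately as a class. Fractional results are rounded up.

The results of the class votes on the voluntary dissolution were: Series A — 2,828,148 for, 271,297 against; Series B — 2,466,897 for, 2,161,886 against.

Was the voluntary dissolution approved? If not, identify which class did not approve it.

Series A: 4/5 of 3535185 = 2828148; 2,828,148 required, 2,828,148 in favor — approved.
Series B: a majority of 4936518 is 2468260; 2,468,260 required, 2,466,897 in favor — not approved.

Not approved — the Series B shares did not give the required vote.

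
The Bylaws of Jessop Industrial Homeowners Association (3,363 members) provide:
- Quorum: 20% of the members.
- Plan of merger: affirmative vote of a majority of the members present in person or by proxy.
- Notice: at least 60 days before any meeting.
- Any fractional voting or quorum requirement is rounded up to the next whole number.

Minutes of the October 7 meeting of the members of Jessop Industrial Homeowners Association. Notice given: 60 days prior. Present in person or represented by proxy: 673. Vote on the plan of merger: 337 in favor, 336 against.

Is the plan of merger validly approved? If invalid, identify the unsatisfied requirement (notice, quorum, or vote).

Notice: 60 days given; 60 required. Satisfied.
Quorum: 20% of 3,363 = 672.60, rounded up to 673; 673 present. Satisfied.
Vote: requires a majority of those present (673); a majority of 673 is 337, so 337 needed; 337 in favor. Satisfied.

Valid — all requirements satisfied.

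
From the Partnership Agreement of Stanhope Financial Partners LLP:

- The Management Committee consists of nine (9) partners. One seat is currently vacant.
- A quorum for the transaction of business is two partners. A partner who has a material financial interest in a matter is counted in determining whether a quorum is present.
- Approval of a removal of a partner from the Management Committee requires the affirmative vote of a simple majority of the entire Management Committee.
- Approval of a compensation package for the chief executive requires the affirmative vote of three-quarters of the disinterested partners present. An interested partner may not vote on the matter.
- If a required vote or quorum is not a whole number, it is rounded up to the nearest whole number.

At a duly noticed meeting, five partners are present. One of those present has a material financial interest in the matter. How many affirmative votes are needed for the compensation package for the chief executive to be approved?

The compensation package for the chief executive requires three-fourths of the disinterested partners present (5 − 1 = 4).
3/4 of 4 = 3.

3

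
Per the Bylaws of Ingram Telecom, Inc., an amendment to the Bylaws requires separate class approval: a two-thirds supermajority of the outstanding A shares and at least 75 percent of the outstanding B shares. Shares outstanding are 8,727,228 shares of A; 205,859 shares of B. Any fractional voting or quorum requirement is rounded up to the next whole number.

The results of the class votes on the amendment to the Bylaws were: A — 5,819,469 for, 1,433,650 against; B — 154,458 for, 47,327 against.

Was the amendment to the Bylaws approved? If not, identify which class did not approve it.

Approved — every class gave the required vote.

A: 2/3 of 8727228 = 5818152; 5,818,152 required, 5,819,469 in favor — approved.
B: 3/4 of 205859 = 154394.25, rounded up to 154395; 154,395 required, 154,458 in favor — approved.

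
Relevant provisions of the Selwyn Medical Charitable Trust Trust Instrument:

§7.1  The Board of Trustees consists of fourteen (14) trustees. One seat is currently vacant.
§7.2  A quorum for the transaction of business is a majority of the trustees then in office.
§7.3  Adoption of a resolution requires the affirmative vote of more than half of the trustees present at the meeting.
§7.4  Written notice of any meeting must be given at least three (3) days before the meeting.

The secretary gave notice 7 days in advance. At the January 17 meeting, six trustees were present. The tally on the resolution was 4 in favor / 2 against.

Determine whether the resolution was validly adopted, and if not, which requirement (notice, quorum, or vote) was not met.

Notice: 7 days given; 3 required (7 ≥ 3). Satisfied.
Quorum: 6 present; quorum is 7. Not satisfied.
Vote: the resolution requires a majority of the trustees present (6). A majority of 6 is 4, so 4 affirmative votes are needed; 4 voted in favor. Satisfied. (Moot — without a quorum no business can be validly transacted.)

Invalid — quorum requirement not satisfied.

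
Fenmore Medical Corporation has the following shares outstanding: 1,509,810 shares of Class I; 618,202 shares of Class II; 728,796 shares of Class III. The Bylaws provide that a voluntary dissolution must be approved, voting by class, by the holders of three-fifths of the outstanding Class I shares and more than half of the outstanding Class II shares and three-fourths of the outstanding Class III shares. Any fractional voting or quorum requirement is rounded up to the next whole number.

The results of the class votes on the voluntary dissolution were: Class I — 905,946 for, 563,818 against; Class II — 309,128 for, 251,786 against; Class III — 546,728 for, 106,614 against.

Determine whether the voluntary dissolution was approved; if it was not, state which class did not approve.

Class I: 3/5 of 1509810 = 905886; 905,886 required, 905,946 in favor — approved.
Class II: a majority of 618202 is 309102; 309,102 required, 309,128 in favor — approved.
Class III: 3/4 of 728796 = 546597; 546,597 required, 546,728 in favor — approved.

Approved — every class gave the required vote.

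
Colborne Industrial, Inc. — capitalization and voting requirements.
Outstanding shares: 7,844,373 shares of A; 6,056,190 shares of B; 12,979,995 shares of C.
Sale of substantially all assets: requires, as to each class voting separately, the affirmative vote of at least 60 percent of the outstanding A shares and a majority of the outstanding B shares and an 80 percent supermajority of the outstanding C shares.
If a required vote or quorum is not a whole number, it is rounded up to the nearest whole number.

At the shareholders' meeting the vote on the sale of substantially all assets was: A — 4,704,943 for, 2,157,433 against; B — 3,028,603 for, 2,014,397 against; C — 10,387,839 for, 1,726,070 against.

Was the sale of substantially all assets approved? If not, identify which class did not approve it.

Not approved — the A shares did not give the required vote.

A: 3/5 of 7844373 = 4706623.80, rounded up to 4706624; 4,706,624 required, 4,704,943 in favor — not approved.
B: a majority of 6056190 is 3028096; 3,028,096 required, 3,028,603 in favor — approved.
C: 4/5 of 12979995 = 10383996; 10,383,996 required, 10,387,839 in favor — approved.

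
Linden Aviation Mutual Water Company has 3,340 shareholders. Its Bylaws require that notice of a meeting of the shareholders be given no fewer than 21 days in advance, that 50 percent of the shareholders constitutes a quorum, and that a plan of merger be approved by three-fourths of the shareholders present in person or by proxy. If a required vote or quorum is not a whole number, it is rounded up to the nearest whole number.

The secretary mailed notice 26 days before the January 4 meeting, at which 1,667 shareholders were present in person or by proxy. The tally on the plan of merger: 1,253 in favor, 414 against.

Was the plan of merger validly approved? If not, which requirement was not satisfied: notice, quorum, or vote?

Invalid — quorum requirement not satisfied.

Notice: 26 days given; 21 required. Satisfied.
Quorum: 50% of 3,340 = 1,670; 1,667 present. Not satisfied.
Vote: requires three-fourths of those present (1,667); 3/4 of 1667 = 1250.25, rounded up to 1251, so 1,251 needed; 1,253 in favor. Satisfied.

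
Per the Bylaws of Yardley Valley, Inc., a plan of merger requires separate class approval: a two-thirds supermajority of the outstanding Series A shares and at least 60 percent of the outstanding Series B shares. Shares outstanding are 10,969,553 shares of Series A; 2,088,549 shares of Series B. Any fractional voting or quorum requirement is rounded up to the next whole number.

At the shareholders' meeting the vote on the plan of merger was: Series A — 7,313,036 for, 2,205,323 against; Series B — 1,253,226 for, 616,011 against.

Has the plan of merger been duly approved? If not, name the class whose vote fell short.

Series A: 2/3 of 10969553 = 7313035.33, rounded up to 7313036; 7,313,036 required, 7,313,036 in favor — approved.
Series B: 3/5 of 2088549 = 1253129.40, rounded up to 1253130; 1,253,130 required, 1,253,226 in favor — approved.

Approved — every class gave the required vote.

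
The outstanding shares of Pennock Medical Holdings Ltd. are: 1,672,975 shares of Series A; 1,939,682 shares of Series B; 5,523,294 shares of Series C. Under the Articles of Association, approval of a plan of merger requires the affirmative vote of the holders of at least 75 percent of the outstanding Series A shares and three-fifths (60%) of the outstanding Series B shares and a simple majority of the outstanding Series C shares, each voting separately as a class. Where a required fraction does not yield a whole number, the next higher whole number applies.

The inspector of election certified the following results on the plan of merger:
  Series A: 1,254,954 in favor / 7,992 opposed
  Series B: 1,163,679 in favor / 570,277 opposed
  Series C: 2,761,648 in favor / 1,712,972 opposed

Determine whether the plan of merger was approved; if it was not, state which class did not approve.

Series A: 3/4 of 1672975 = 1254731.25, rounded up to 1254732; 1,254,732 required, 1,254,954 in favor — approved.
Series B: 3/5 of 1939682 = 1163809.20, rounded up to 1163810; 1,163,810 required, 1,163,679 in favor — not approved.
Series C: a majority of 5523294 is 2761648; 2,761,648 required, 2,761,648 in favor — approved.

Not approved — the Series B shares did not give the required vote.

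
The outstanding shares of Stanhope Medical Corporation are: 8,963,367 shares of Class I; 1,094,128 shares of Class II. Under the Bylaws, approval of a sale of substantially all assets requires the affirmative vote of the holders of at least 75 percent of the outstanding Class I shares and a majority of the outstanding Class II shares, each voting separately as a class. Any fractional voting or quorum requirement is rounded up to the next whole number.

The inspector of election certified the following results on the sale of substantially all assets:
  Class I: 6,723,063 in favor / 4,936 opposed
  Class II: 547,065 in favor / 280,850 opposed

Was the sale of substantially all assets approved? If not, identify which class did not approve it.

Approved — every class gave the required vote.

Class I: 3/4 of 8963367 = 6722525.25, rounded up to 6722526; 6,722,526 required, 6,723,063 in favor — approved.
Class II: a majority of 1094128 is 547065; 547,065 required, 547,065 in favor — approved.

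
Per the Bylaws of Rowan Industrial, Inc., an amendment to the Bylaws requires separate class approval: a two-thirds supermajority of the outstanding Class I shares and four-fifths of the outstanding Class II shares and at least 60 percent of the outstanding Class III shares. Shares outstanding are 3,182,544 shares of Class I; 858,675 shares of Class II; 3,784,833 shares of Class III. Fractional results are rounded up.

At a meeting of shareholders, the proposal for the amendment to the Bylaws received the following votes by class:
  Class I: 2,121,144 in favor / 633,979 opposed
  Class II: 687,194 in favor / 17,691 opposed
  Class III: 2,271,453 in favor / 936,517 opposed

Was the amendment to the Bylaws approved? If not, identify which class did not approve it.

Class I: 2/3 of 3182544 = 2121696; 2,121,696 required, 2,121,144 in favor — not approved.
Class II: 4/5 of 858675 = 686940; 686,940 required, 687,194 in favor — approved.
Class III: 3/5 of 3784833 = 2270899.80, rounded up to 2270900; 2,270,900 required, 2,271,453 in favor — approved.

Not approved — the Class I shares did not give the required vote.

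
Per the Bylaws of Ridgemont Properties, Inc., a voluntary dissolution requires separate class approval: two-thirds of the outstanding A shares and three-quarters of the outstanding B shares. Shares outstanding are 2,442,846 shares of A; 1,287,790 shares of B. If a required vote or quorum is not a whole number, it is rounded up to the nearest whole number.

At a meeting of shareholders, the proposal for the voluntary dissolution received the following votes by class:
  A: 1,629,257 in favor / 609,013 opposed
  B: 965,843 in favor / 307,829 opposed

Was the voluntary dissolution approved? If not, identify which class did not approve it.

Approved — every class gave the required vote.

A: 2/3 of 2442846 = 1628564; 1,628,564 required, 1,629,257 in favor — approved.
B: 3/4 of 1287790 = 965842.50, rounded up to 965843; 965,843 required, 965,843 in favor — approved.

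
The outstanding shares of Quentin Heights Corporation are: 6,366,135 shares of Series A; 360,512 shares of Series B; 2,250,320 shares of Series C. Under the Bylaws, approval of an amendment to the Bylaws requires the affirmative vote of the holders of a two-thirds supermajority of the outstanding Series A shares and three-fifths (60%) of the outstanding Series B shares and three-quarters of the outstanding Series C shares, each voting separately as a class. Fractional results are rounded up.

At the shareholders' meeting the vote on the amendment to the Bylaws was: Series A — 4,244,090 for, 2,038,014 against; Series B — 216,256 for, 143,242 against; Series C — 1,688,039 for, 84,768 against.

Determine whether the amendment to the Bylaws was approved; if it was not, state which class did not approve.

Not approved — the Series B shares did not give the required vote.

Series A: 2/3 of 6366135 = 4244090; 4,244,090 required, 4,244,090 in favor — approved.
Series B: 3/5 of 360512 = 216307.20, rounded up to 216308; 216,308 required, 216,256 in favor — not approved.
Series C: 3/4 of 2250320 = 1687740; 1,687,740 required, 1,688,039 in favor — approved.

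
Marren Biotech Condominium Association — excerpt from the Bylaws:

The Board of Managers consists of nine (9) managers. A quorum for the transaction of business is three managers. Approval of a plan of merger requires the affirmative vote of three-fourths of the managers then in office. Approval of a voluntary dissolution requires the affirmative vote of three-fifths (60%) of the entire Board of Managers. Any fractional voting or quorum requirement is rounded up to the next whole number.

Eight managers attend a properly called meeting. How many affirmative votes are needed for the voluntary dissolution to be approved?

The voluntary dissolution requires three-fifths of the entire Board of Managers (9).
3/5 of 9 = 5.40, rounded up to 6.

6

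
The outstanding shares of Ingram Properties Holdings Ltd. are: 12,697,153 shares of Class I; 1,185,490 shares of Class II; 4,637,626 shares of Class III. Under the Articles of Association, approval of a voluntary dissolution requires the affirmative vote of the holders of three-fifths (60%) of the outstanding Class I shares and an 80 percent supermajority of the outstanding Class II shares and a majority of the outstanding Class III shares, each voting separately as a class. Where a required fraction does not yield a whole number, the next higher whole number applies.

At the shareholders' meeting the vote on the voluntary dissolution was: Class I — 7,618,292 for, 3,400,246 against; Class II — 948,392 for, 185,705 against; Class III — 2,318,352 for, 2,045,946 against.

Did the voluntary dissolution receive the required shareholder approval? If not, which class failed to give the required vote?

Class I: 3/5 of 12697153 = 7618291.80, rounded up to 7618292; 7,618,292 required, 7,618,292 in favor — approved.
Class II: 4/5 of 1185490 = 948392; 948,392 required, 948,392 in favor — approved.
Class III: a majority of 4637626 is 2318814; 2,318,814 required, 2,318,352 in favor — not approved.

Not approved — the Class III shares did not give the required vote.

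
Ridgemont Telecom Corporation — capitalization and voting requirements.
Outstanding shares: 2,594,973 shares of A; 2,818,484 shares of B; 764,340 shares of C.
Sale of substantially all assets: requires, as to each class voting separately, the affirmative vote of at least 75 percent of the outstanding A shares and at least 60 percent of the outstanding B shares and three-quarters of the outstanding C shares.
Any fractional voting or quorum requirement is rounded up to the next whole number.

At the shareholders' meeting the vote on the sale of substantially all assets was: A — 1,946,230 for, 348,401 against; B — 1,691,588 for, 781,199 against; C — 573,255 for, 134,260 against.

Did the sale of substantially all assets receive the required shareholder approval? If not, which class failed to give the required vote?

A: 3/4 of 2594973 = 1946229.75, rounded up to 1946230; 1,946,230 required, 1,946,230 in favor — approved.
B: 3/5 of 2818484 = 1691090.40, rounded up to 1691091; 1,691,091 required, 1,691,588 in favor — approved.
C: 3/4 of 764340 = 573255; 573,255 required, 573,255 in favor — approved.

Approved — every class gave the required vote.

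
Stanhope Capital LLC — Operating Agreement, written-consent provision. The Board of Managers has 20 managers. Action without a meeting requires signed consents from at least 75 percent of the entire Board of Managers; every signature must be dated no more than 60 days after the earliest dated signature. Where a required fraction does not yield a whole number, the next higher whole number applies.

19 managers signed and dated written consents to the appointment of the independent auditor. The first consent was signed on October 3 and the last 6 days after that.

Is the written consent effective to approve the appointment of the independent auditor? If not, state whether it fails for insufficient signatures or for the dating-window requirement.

Effective — both the signature and dating-window requirements are satisfied.

Signatures required: at least 75 percent of 20 — 3/4 of 20 = 15, so 15 needed; 19 signed. Sufficient.
Dating window: the latest signature is 6 days after the earliest; the limit is 60 days. Within the window.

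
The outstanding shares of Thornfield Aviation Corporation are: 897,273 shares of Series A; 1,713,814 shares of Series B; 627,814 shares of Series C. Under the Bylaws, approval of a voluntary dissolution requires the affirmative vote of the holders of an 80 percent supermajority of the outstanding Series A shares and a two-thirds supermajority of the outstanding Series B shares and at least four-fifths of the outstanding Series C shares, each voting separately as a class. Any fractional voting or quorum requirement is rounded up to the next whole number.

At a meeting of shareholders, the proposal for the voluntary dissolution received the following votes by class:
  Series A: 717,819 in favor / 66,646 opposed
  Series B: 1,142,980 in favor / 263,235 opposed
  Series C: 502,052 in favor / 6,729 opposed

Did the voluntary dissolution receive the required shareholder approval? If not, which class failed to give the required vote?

Series A: 4/5 of 897273 = 717818.40, rounded up to 717819; 717,819 required, 717,819 in favor — approved.
Series B: 2/3 of 1713814 = 1142542.67, rounded up to 1142543; 1,142,543 required, 1,142,980 in favor — approved.
Series C: 4/5 of 627814 = 502251.20, rounded up to 502252; 502,252 required, 502,052 in favor — not approved.

Not approved — the Series C shares did not give the required vote.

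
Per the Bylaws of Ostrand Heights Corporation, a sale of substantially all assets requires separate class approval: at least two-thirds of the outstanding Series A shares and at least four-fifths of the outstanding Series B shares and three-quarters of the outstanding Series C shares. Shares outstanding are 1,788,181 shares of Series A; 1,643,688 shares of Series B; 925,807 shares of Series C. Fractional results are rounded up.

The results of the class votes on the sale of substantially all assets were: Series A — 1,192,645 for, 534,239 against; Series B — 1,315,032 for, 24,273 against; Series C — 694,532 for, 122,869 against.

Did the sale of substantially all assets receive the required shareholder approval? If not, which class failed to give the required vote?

Series A: 2/3 of 1788181 = 1192120.67, rounded up to 1192121; 1,192,121 required, 1,192,645 in favor — approved.
Series B: 4/5 of 1643688 = 1314950.40, rounded up to 1314951; 1,314,951 required, 1,315,032 in favor — approved.
Series C: 3/4 of 925807 = 694355.25, rounded up to 694356; 694,356 required, 694,532 in favor — approved.

Approved — every class gave the required vote.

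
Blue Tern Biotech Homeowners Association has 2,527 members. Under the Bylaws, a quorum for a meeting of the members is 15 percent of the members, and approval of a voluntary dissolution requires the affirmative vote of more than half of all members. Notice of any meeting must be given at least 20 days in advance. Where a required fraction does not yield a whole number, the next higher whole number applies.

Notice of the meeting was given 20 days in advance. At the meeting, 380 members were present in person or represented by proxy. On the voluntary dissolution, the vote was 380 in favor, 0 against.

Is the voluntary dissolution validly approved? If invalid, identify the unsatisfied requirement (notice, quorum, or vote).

Invalid — vote requirement not satisfied.

Notice: 20 days given; 20 required. Satisfied.
Quorum: 15% of 2,527 = 379.05, rounded up to 380; 380 present. Satisfied.
Vote: requires a majority of all members (2,527); a majority of 2527 is 1264, so 1,264 needed; 380 in favor. Not satisfied.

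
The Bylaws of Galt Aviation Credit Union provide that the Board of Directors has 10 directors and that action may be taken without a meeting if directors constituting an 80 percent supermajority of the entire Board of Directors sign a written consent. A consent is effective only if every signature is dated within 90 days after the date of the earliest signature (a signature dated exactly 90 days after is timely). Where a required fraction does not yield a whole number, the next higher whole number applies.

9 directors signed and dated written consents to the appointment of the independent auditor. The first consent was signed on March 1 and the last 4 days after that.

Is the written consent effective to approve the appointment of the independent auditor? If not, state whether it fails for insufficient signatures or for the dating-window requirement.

Signatures required: an 80 percent supermajority of 10 — 4/5 of 10 = 8, so 8 needed; 9 signed. Sufficient.
Dating window: the latest signature is 4 days after the earliest; the limit is 90 days. Within the window.

Effective — both the signature and dating-window requirements are satisfied.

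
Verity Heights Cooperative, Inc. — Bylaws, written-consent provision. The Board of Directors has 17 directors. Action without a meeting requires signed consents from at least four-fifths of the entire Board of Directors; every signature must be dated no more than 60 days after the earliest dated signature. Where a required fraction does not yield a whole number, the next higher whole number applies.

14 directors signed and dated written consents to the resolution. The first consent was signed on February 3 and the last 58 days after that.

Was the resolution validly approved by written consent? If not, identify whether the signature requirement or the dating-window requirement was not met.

Effective — both the signature and dating-window requirements are satisfied.

Signatures required: at least four-fifths of 17 — 4/5 of 17 = 13.60, rounded up to 14, so 14 needed; 14 signed. Sufficient.
Dating window: the latest signature is 58 days after the earliest; the limit is 60 days. Within the window.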